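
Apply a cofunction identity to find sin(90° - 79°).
sin(90° - 79°) = cos(79°) = 0.1908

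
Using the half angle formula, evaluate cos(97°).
cos(97°) = -√((1 + cos 194°)/2) = -0.1219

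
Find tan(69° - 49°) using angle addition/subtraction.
tan(69° - 49°) = (tan 69° - tan 49°)/(1 + tan 69° tan 49°) = 0.364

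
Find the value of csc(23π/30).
csc(23π/30) = 1.494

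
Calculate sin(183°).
sin(183°) = -0.05234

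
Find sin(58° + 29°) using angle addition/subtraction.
sin(58° + 29°) = sin 58° cos 29° + cos 58° sin 29° = 0.9986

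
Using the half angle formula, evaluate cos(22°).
cos(22°) = √((1 + cos 44°)/2) = 0.9272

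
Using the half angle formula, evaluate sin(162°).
sin(162°) = √((1 - cos 324°)/2) = 0.309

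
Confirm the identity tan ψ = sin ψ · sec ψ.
RHS = sin ψ · (1/cos ψ) = sin ψ/cos ψ = tan ψ = LHS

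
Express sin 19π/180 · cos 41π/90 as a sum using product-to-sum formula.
sin 19π/180 cos 41π/90 = (1/2)[sin(19π/180+41π/90) + sin(19π/180-41π/90)]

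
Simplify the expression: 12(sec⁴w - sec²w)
12(sec⁴w - sec²w) = 12(tan⁴w + tan²w) (using Pythagorean)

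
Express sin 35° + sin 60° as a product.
sin 35° + sin 60° = 2 sin(47.5°) cos(-12.5°)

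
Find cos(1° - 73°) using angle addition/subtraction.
cos(1° - 73°) = cos 1° cos 73° + sin 1° sin 73° = 0.309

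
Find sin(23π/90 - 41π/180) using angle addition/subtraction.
sin(23π/90 - 41π/180) = sin 23π/90 cos 41π/180 - cos 23π/90 sin 41π/180 = 0.08716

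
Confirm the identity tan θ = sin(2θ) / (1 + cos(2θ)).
RHS = 2 sin θ cos θ / (2cos²θ) = sin θ/cos θ = tan θ = LHS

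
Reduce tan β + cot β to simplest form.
tan β + cot β = sec β csc β (using Quotient identities)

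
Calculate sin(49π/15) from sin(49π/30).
sin(49π/15) = 2 sin 49π/30 cos 49π/30 = -0.7431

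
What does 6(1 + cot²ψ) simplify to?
6(1 + cot²ψ) = 6(csc²ψ) (using Pythagorean identity)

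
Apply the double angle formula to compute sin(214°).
sin(214°) = 2 sin 107° cos 107° = -0.5592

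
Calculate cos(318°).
cos(318°) = 0.7431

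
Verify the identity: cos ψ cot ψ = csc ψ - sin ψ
RHS = 1/sin ψ - sin ψ = (1 - sin²ψ)/sin ψ = cos²ψ/sin ψ = cos ψ · (cos ψ/sin ψ) = cos ψ cot ψ = LHS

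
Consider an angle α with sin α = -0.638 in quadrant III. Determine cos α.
cos α = ±√(1 - sin²α) = -0.77 (negative in QIII)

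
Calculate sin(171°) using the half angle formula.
sin(171°) = √((1 - cos 342°)/2) = 0.1564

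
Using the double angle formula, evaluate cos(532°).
cos(532°) = cos²266° - sin²266° = -0.9903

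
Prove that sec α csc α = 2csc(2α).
RHS = 2/sin(2α) = 2/(2 sin α cos α) = 1/(sin α cos α) = (1/cos α)(1/sin α) = sec α csc α = LHS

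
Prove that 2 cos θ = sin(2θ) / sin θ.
RHS = 2 sin θ cos θ / sin θ = 2 cos θ = LHS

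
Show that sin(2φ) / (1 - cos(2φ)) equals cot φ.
LHS = 2 sin φ cos φ / (2sin²φ) = cos φ/sin φ = cot φ = RHS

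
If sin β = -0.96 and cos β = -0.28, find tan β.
tan β = sin β / cos β = 3.429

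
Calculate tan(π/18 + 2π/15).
tan(π/18 + 2π/15) = (tan π/18 + tan 2π/15)/(1 - tan π/18 tan 2π/15) = 0.6745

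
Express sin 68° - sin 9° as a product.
sin 68° - sin 9° = 2 cos(38.5°) sin(29.5°)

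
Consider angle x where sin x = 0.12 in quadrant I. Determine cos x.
cos x = √(1 - sin²x) = 0.9928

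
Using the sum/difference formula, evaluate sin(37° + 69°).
sin(37° + 69°) = sin 37° cos 69° + cos 37° sin 69° = 0.9613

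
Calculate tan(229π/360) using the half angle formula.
tan(229π/360) = sin 229π/180 / (1 + cos 229π/180) = -2.194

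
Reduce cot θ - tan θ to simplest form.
cot θ - tan θ = 2 cot(2θ) (using Double angle)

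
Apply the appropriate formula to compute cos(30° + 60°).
cos(30° + 60°) = cos 30° cos 60° - sin 30° sin 60° = 0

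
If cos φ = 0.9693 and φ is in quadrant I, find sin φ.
sin φ = 0.2459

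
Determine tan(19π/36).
tan(19π/36) = -11.43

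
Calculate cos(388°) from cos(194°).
cos(388°) = cos²194° - sin²194° = 0.8829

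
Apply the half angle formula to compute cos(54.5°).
cos(54.5°) = √((1 + cos 109°)/2) = 0.5807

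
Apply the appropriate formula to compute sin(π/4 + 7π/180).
sin(π/4 + 7π/180) = sin π/4 cos 7π/180 + cos π/4 sin 7π/180 = 0.788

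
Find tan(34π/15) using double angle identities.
tan(34π/15) = 2 tan 17π/15 / (1 - tan²17π/15) = 1.111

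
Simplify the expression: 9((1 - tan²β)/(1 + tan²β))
9((1 - tan²β)/(1 + tan²β)) = 9(cos(2β)) (using Double angle)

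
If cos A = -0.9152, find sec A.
sec A = 1/cos A = -1.093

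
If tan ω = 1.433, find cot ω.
cot ω = 1/tan ω = 0.6978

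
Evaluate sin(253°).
sin(253°) = -0.9563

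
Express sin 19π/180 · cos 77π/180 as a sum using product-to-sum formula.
sin 19π/180 cos 77π/180 = (1/2)[sin(19π/180+77π/180) + sin(19π/180-77π/180)]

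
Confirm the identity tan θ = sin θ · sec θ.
RHS = sin θ · (1/cos θ) = sin θ/cos θ = tan θ = LHS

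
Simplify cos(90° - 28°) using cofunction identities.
cos(90° - 28°) = sin(28°)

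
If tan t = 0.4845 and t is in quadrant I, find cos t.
cos t = 0.8999 (using tan²t + 1 = sec²t)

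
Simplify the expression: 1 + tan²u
1 + tan²u = sec²u (using Pythagorean identity)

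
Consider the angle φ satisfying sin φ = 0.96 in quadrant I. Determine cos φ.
cos φ = √(1 - sin²φ) = 0.28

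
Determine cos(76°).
cos(76°) = 0.2419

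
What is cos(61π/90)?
cos(61π/90) = -0.5299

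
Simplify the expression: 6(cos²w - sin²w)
6(cos²w - sin²w) = 6(cos(2w)) (using Double angle)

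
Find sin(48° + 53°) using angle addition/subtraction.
sin(48° + 53°) = sin 48° cos 53° + cos 48° sin 53° = 0.9816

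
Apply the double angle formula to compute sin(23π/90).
sin(23π/90) = 2 sin 23π/180 cos 23π/180 = 0.7193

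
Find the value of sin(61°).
sin(61°) = 0.8746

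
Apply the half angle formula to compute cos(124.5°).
cos(124.5°) = -√((1 + cos 249°)/2) = -0.5664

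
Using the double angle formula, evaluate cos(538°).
cos(538°) = cos²269° - sin²269° = -0.9994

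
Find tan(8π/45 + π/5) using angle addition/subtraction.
tan(8π/45 + π/5) = (tan 8π/45 + tan π/5)/(1 - tan 8π/45 tan π/5) = 2.475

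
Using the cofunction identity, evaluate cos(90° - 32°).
cos(90° - 32°) = sin(32°) = 0.5299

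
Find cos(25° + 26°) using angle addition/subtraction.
cos(25° + 26°) = cos 25° cos 26° - sin 25° sin 26° = 0.6293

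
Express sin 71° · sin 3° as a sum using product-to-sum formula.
sin 71° sin 3° = (1/2)[cos(71°-3°) - cos(71°+3°)]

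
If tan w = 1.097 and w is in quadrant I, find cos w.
cos w = 0.6737 (using tan²w + 1 = sec²w)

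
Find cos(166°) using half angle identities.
cos(166°) = -√((1 + cos 332°)/2) = -0.9703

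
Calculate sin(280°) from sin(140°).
sin(280°) = 2 sin 140° cos 140° = -0.9848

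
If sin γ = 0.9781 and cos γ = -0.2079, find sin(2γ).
sin(2γ) = 2 sin γ cos γ = -0.4067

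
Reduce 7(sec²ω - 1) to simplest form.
7(sec²ω - 1) = 7(tan²ω) (using Pythagorean identity)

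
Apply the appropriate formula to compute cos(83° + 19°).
cos(83° + 19°) = cos 83° cos 19° - sin 83° sin 19° = -0.2079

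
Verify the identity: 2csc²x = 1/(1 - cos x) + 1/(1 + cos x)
RHS = [(1 + cos x) + (1 - cos x)] / [(1 - cos x)(1 + cos x)] = 2/(1 - cos²x) = 2/sin²x = 2csc²x = LHS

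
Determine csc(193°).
csc(193°) = -4.445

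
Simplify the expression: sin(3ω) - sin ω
sin(3ω) - sin ω = 2 cos(2ω) sin ω (using Sum-to-product)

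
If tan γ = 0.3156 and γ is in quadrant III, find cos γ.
cos γ = -0.9536 (using tan²γ + 1 = sec²γ)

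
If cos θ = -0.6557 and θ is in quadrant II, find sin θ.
sin θ = 0.755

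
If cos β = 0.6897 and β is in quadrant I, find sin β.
sin β = 0.7241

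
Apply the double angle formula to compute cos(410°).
cos(410°) = cos²205° - sin²205° = 0.6428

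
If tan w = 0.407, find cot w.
cot w = 1/tan w = 2.457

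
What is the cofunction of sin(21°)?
sin(21°) = cos(90° - 21°) = cos(69°)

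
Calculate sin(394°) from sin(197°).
sin(394°) = 2 sin 197° cos 197° = 0.5592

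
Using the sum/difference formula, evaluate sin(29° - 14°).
sin(29° - 14°) = sin 29° cos 14° - cos 29° sin 14° = (√6-√2)/4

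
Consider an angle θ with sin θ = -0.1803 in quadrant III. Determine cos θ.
cos θ = ±√(1 - sin²θ) = -0.9836 (negative in QIII)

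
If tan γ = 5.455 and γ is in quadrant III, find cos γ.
cos γ = -0.1803 (using tan²γ + 1 = sec²γ)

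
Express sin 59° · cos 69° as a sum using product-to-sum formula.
sin 59° cos 69° = (1/2)[sin(59°+69°) + sin(59°-69°)]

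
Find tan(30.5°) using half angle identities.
tan(30.5°) = sin 61° / (1 + cos 61°) = 0.589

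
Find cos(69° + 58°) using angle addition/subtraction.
cos(69° + 58°) = cos 69° cos 58° - sin 69° sin 58° = -0.6018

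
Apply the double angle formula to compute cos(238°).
cos(238°) = cos²119° - sin²119° = -0.5299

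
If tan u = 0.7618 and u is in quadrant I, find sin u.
sin u = 0.606 (using tan²u + 1 = sec²u)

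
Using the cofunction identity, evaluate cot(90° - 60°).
cot(90° - 60°) = tan(60°) = √3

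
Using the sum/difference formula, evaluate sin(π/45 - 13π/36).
sin(π/45 - 13π/36) = sin π/45 cos 13π/36 - cos π/45 sin 13π/36 = -0.8746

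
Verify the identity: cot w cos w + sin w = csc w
LHS = cos²w/sin w + sin w = (cos²w + sin²w)/sin w = 1/sin w = csc w = RHS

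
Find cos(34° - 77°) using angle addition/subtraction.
cos(34° - 77°) = cos 34° cos 77° + sin 34° sin 77° = 0.7314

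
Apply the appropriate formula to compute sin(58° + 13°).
sin(58° + 13°) = sin 58° cos 13° + cos 58° sin 13° = 0.9455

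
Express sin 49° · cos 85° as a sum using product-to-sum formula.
sin 49° cos 85° = (1/2)[sin(49°+85°) + sin(49°-85°)]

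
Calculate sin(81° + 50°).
sin(81° + 50°) = sin 81° cos 50° + cos 81° sin 50° = 0.7547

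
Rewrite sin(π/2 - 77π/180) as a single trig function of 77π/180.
sin(π/2 - 77π/180) = cos(77π/180)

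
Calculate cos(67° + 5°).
cos(67° + 5°) = cos 67° cos 5° - sin 67° sin 5° = 0.309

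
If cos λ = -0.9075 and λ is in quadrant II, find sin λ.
sin λ = 0.4201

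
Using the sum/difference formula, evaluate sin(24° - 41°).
sin(24° - 41°) = sin 24° cos 41° - cos 24° sin 41° = -0.2924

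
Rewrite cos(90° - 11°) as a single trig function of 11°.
cos(90° - 11°) = sin(11°)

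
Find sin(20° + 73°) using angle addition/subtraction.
sin(20° + 73°) = sin 20° cos 73° + cos 20° sin 73° = 0.9986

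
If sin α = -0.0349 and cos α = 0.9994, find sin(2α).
sin(2α) = 2 sin α cos α = -0.06976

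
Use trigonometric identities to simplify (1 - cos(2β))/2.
(1 - cos(2β))/2 = sin²β (using Power reduction)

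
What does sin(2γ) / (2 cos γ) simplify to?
sin(2γ) / (2 cos γ) = sin γ (using Double angle)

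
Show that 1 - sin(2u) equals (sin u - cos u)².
RHS = sin²u - 2 sin u cos u + cos²u = (sin²u + cos²u) - 2 sin u cos u = 1 - sin(2u) = LHS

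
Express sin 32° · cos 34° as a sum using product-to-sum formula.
sin 32° cos 34° = (1/2)[sin(32°+34°) + sin(32°-34°)]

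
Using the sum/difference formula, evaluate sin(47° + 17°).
sin(47° + 17°) = sin 47° cos 17° + cos 47° sin 17° = 0.8988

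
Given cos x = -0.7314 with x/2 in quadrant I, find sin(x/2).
sin(x/2) = ±√((1 - cos x)/2); positive since x/2 ∈ QI, so sin(x/2) = 0.9304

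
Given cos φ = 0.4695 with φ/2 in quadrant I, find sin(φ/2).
sin(φ/2) = ±√((1 - cos φ)/2); positive since φ/2 ∈ QI, so sin(φ/2) = 0.515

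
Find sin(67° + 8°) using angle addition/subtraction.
sin(67° + 8°) = sin 67° cos 8° + cos 67° sin 8° = (√6+√2)/4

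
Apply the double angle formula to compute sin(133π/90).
sin(133π/90) = 2 sin 133π/180 cos 133π/180 = -0.9976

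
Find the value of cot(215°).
cot(215°) = 1.428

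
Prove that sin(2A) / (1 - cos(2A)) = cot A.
LHS = 2 sin A cos A / (2sin²A) = cos A/sin A = cot A = RHS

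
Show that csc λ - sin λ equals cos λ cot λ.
LHS = 1/sin λ - sin λ = (1 - sin²λ)/sin λ = cos²λ/sin λ = cos λ · (cos λ/sin λ) = cos λ cot λ = RHS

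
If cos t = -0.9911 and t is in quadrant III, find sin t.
sin t = -0.1331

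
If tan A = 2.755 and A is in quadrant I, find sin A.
sin A = 0.94 (using tan²A + 1 = sec²A)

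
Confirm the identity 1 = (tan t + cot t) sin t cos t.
RHS = (sin t/cos t + cos t/sin t) sin t cos t = ((sin²t + cos²t)/(sin t cos t)) · sin t cos t = sin²t + cos²t = 1 = LHS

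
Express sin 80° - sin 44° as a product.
sin 80° - sin 44° = 2 cos(62°) sin(18°)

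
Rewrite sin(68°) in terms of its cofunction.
sin(68°) = cos(90° - 68°) = cos(22°)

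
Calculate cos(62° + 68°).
cos(62° + 68°) = cos 62° cos 68° - sin 62° sin 68° = -0.6428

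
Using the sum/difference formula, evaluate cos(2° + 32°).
cos(2° + 32°) = cos 2° cos 32° - sin 2° sin 32° = 0.829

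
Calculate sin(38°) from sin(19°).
sin(38°) = 2 sin 19° cos 19° = 0.6157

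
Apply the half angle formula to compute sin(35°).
sin(35°) = √((1 - cos 70°)/2) = 0.5736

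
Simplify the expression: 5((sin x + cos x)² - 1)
5((sin x + cos x)² - 1) = 5(sin(2x)) (using Pythagorean + double angle)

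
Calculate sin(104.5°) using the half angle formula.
sin(104.5°) = √((1 - cos 209°)/2) = 0.9681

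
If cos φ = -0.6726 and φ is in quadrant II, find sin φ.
sin φ = 0.74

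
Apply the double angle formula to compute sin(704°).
sin(704°) = 2 sin 352° cos 352° = -0.2756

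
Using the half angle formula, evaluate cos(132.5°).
cos(132.5°) = -√((1 + cos 265°)/2) = -0.6756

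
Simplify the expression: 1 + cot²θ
1 + cot²θ = csc²θ (using Pythagorean identity)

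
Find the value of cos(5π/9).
cos(5π/9) = -0.1736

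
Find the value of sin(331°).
sin(331°) = -0.4848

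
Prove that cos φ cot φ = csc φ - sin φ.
RHS = 1/sin φ - sin φ = (1 - sin²φ)/sin φ = cos²φ/sin φ = cos φ · (cos φ/sin φ) = cos φ cot φ = LHS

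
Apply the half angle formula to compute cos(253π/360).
cos(253π/360) = -√((1 + cos 253π/180)/2) = -0.5948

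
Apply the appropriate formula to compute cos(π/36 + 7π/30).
cos(π/36 + 7π/30) = cos π/36 cos 7π/30 - sin π/36 sin 7π/30 = 0.682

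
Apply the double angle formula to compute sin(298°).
sin(298°) = 2 sin 149° cos 149° = -0.8829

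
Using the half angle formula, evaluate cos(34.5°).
cos(34.5°) = √((1 + cos 69°)/2) = 0.8241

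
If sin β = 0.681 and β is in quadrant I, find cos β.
cos β = 0.7323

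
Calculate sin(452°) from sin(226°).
sin(452°) = 2 sin 226° cos 226° = 0.9994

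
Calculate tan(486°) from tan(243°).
tan(486°) = 2 tan 243° / (1 - tan²243°) = -1.376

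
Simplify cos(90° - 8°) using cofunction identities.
cos(90° - 8°) = sin(8°)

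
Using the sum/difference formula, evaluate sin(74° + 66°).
sin(74° + 66°) = sin 74° cos 66° + cos 74° sin 66° = 0.6428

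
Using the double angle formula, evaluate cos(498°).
cos(498°) = cos²249° - sin²249° = -0.7431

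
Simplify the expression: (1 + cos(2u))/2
(1 + cos(2u))/2 = cos²u (using Power reduction)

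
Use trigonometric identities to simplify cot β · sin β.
cot β · sin β = cos β (using Quotient identity)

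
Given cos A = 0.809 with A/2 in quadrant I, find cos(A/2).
cos(A/2) = ±√((1 + cos A)/2); positive since A/2 ∈ QI, so cos(A/2) = 0.9511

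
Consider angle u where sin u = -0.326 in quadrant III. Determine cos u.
cos u = ±√(1 - sin²u) = -0.9454 (negative in QIII)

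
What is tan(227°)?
tan(227°) = 1.072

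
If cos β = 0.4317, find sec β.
sec β = 1/cos β = 2.316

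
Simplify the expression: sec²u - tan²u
sec²u - tan²u = 1 (using Pythagorean identity)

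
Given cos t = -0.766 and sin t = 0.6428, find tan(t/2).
tan(t/2) = sin t / (1 + cos t) = 2.747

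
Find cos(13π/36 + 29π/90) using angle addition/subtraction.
cos(13π/36 + 29π/90) = cos 13π/36 cos 29π/90 - sin 13π/36 sin 29π/90 = -0.5446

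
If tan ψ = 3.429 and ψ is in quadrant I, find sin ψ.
sin ψ = 0.96 (using tan²ψ + 1 = sec²ψ)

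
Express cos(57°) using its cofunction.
cos(57°) = sin(90° - 57°) = sin(33°)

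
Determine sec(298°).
sec(298°) = 2.13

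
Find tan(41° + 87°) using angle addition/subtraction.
tan(41° + 87°) = (tan 41° + tan 87°)/(1 - tan 41° tan 87°) = -1.28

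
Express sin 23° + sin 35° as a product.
sin 23° + sin 35° = 2 sin(29°) cos(-6°)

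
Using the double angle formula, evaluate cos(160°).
cos(160°) = cos²80° - sin²80° = -0.9397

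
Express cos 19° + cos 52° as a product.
cos 19° + cos 52° = 2 cos(35.5°) cos(-16.5°)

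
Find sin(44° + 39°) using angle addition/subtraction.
sin(44° + 39°) = sin 44° cos 39° + cos 44° sin 39° = 0.9925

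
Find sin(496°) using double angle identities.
sin(496°) = 2 sin 248° cos 248° = 0.6947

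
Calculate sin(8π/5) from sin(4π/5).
sin(8π/5) = 2 sin 4π/5 cos 4π/5 = -0.9511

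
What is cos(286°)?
cos(286°) = 0.2756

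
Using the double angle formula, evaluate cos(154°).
cos(154°) = cos²77° - sin²77° = -0.8988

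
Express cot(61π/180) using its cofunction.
cot(61π/180) = tan(π/2 - 61π/180) = tan(29π/180)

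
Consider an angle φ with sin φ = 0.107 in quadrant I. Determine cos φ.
cos φ = √(1 - sin²φ) = 0.9943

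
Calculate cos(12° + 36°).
cos(12° + 36°) = cos 12° cos 36° - sin 12° sin 36° = 0.6691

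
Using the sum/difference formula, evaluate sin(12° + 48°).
sin(12° + 48°) = sin 12° cos 48° + cos 12° sin 48° = √3/2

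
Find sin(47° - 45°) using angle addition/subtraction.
sin(47° - 45°) = sin 47° cos 45° - cos 47° sin 45° = 0.0349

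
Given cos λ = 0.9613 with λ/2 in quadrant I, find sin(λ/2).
sin(λ/2) = ±√((1 - cos λ)/2); positive since λ/2 ∈ QI, so sin(λ/2) = 0.1391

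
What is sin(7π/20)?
sin(7π/20) = 0.891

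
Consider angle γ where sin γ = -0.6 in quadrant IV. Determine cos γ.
cos γ = √(1 - sin²γ) = 0.8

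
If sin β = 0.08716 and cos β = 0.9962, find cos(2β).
cos(2β) = cos²β - sin²β = 0.9848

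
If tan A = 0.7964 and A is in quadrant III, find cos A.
cos A = -0.7822 (using tan²A + 1 = sec²A)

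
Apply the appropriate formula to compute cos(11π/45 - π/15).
cos(11π/45 - π/15) = cos 11π/45 cos π/15 + sin 11π/45 sin π/15 = 0.848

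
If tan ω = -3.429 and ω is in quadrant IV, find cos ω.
cos ω = 0.28 (using tan²ω + 1 = sec²ω)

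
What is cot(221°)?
cot(221°) = 1.15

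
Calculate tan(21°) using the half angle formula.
tan(21°) = sin 42° / (1 + cos 42°) = 0.3839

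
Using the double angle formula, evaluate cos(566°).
cos(566°) = cos²283° - sin²283° = -0.8988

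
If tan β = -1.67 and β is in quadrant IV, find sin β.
sin β = -0.8579 (using tan²β + 1 = sec²β)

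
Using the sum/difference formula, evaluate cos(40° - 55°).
cos(40° - 55°) = cos 40° cos 55° + sin 40° sin 55° = (√6+√2)/4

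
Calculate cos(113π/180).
cos(113π/180) = -0.3907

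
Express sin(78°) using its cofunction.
sin(78°) = cos(90° - 78°) = cos(12°)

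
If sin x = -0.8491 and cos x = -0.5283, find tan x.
tan x = sin x / cos x = 1.607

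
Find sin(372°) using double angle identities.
sin(372°) = 2 sin 186° cos 186° = 0.2079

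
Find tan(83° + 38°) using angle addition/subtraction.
tan(83° + 38°) = (tan 83° + tan 38°)/(1 - tan 83° tan 38°) = -1.664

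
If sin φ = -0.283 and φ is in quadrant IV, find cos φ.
cos φ = 0.9591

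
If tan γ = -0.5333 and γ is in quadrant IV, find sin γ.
sin γ = -0.4706 (using tan²γ + 1 = sec²γ)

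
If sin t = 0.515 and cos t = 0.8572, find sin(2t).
sin(2t) = 2 sin t cos t = 0.8829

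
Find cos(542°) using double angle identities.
cos(542°) = cos²271° - sin²271° = -0.9994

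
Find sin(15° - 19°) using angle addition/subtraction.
sin(15° - 19°) = sin 15° cos 19° - cos 15° sin 19° = -0.06976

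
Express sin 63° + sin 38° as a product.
sin 63° + sin 38° = 2 sin(50.5°) cos(12.5°)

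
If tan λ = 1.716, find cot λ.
cot λ = 1/tan λ = 0.5828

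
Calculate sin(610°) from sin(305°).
sin(610°) = 2 sin 305° cos 305° = -0.9397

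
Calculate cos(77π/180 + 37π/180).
cos(77π/180 + 37π/180) = cos 77π/180 cos 37π/180 - sin 77π/180 sin 37π/180 = -0.4067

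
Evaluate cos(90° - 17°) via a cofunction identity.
cos(90° - 17°) = sin(17°) = 0.2924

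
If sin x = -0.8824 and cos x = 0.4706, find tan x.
tan x = sin x / cos x = -1.875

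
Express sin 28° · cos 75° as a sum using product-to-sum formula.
sin 28° cos 75° = (1/2)[sin(28°+75°) + sin(28°-75°)]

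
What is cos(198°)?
cos(198°) = -0.9511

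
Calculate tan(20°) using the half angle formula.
tan(20°) = sin 40° / (1 + cos 40°) = 0.364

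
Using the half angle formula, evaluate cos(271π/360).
cos(271π/360) = -√((1 + cos 271π/180)/2) = -0.7133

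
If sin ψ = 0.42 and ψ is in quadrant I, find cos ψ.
cos ψ = 0.9075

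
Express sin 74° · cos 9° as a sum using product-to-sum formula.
sin 74° cos 9° = (1/2)[sin(74°+9°) + sin(74°-9°)]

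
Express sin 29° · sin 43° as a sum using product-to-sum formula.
sin 29° sin 43° = (1/2)[cos(29°-43°) - cos(29°+43°)]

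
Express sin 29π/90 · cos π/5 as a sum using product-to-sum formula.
sin 29π/90 cos π/5 = (1/2)[sin(29π/90+π/5) + sin(29π/90-π/5)]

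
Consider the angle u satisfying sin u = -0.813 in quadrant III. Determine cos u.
cos u = ±√(1 - sin²u) = -0.5823 (negative in QIII)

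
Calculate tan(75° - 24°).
tan(75° - 24°) = (tan 75° - tan 24°)/(1 + tan 75° tan 24°) = 1.235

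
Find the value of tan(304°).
tan(304°) = -1.483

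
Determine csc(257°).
csc(257°) = -1.026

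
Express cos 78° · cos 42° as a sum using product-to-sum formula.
cos 78° cos 42° = (1/2)[cos(78°-42°) + cos(78°+42°)]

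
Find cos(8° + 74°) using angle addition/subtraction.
cos(8° + 74°) = cos 8° cos 74° - sin 8° sin 74° = 0.1392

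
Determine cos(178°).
cos(178°) = -0.9994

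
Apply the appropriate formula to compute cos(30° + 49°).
cos(30° + 49°) = cos 30° cos 49° - sin 30° sin 49° = 0.1908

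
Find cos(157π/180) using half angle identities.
cos(157π/180) = -√((1 + cos 157π/90)/2) = -0.9205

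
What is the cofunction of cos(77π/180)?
cos(77π/180) = sin(π/2 - 77π/180) = sin(13π/180)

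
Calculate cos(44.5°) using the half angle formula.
cos(44.5°) = √((1 + cos 89°)/2) = 0.7133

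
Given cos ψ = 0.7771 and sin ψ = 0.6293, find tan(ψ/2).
tan(ψ/2) = sin ψ / (1 + cos ψ) = 0.3541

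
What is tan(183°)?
tan(183°) = 0.05241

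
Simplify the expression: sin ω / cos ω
sin ω / cos ω = tan ω (using Quotient identity)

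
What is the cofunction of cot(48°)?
cot(48°) = tan(90° - 48°) = tan(42°)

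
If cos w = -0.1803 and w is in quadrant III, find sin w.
sin w = -0.9836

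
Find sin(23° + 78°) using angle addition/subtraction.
sin(23° + 78°) = sin 23° cos 78° + cos 23° sin 78° = 0.9816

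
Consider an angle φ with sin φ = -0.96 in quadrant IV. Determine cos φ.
cos φ = √(1 - sin²φ) = 0.28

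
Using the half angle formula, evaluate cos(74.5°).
cos(74.5°) = √((1 + cos 149°)/2) = 0.2672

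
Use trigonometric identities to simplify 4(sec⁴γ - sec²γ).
4(sec⁴γ - sec²γ) = 4(tan⁴γ + tan²γ) (using Pythagorean)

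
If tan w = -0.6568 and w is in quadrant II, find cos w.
cos w = -0.8358 (using tan²w + 1 = sec²w)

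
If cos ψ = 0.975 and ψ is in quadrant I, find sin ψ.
sin ψ = 0.2222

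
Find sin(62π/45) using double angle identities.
sin(62π/45) = 2 sin 31π/45 cos 31π/45 = -0.9272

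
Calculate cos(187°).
cos(187°) = -0.9925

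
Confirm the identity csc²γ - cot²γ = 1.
LHS = 1/sin²γ - cos²γ/sin²γ = (1 - cos²γ)/sin²γ = sin²γ/sin²γ = 1 = RHS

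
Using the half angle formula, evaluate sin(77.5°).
sin(77.5°) = √((1 - cos 155°)/2) = 0.9763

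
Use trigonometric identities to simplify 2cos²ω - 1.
2cos²ω - 1 = cos(2ω) (using Double angle)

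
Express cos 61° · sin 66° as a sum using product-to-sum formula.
cos 61° sin 66° = (1/2)[sin(61°+66°) - sin(61°-66°)]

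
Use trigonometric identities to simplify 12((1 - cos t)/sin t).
12((1 - cos t)/sin t) = 12(tan(t/2)) (using Half angle)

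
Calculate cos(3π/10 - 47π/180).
cos(3π/10 - 47π/180) = cos 3π/10 cos 47π/180 + sin 3π/10 sin 47π/180 = 0.9925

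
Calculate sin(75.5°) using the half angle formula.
sin(75.5°) = √((1 - cos 151°)/2) = 0.9681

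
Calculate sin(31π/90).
sin(31π/90) = 0.8829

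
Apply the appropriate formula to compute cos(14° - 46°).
cos(14° - 46°) = cos 14° cos 46° + sin 14° sin 46° = 0.848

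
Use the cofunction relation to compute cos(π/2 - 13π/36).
cos(π/2 - 13π/36) = sin(13π/36) = 0.9063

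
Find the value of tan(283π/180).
tan(283π/180) = -4.331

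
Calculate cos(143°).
cos(143°) = -0.7986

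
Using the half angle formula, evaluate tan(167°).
tan(167°) = sin 334° / (1 + cos 334°) = -0.2309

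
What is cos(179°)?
cos(179°) = -0.9998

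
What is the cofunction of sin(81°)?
sin(81°) = cos(90° - 81°) = cos(9°)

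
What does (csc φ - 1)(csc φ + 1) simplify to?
(csc φ - 1)(csc φ + 1) = cot²φ (using Diff. of squares)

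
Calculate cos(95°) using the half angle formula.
cos(95°) = -√((1 + cos 190°)/2) = -0.08716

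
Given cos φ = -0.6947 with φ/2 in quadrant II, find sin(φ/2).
sin(φ/2) = ±√((1 - cos φ)/2); positive since φ/2 ∈ QII, so sin(φ/2) = 0.9205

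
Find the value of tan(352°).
tan(352°) = -0.1405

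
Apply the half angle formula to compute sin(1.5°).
sin(1.5°) = √((1 - cos 3°)/2) = 0.02618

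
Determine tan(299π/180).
tan(299π/180) = -1.804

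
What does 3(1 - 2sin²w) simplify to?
3(1 - 2sin²w) = 3(cos(2w)) (using Double angle)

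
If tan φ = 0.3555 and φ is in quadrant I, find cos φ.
cos φ = 0.9422 (using tan²φ + 1 = sec²φ)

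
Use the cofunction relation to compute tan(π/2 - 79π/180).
tan(π/2 - 79π/180) = cot(79π/180) = 0.1944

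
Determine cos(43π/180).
cos(43π/180) = 0.7314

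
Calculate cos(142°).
cos(142°) = -0.788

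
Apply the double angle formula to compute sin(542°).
sin(542°) = 2 sin 271° cos 271° = -0.0349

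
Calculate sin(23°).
sin(23°) = 0.3907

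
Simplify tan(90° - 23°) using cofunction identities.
tan(90° - 23°) = cot(23°)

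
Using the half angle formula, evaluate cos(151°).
cos(151°) = -√((1 + cos 302°)/2) = -0.8746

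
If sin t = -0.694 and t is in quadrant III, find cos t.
cos t = -0.72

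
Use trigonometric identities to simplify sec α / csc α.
sec α / csc α = tan α (using Reciprocal identities)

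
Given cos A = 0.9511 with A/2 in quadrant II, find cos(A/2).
cos(A/2) = ±√((1 + cos A)/2); negative since A/2 ∈ QII, so cos(A/2) = -0.9877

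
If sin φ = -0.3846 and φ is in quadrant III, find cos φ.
cos φ = -0.9231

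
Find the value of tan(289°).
tan(289°) = -2.904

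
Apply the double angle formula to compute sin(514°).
sin(514°) = 2 sin 257° cos 257° = 0.4384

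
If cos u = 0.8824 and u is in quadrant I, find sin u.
sin u = 0.4705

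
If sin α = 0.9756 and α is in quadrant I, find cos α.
cos α = 0.2196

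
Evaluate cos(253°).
cos(253°) = -0.2924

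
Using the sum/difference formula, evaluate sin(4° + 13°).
sin(4° + 13°) = sin 4° cos 13° + cos 4° sin 13° = 0.2924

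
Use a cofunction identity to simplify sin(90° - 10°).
sin(90° - 10°) = cos(10°)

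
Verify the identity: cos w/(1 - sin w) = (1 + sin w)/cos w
RHS = (1 + sin w)(1 - sin w) / (cos w(1 - sin w)) = (1 - sin²w) / (cos w(1 - sin w)) = cos²w / (cos w(1 - sin w)) = cos w/(1 - sin w) = LHS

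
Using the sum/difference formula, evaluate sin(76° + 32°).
sin(76° + 32°) = sin 76° cos 32° + cos 76° sin 32° = 0.9511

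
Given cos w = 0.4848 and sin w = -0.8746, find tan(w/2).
tan(w/2) = sin w / (1 + cos w) = -0.589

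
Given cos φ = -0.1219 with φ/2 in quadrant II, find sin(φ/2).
sin(φ/2) = ±√((1 - cos φ)/2); positive since φ/2 ∈ QII, so sin(φ/2) = 0.749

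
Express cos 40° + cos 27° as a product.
cos 40° + cos 27° = 2 cos(33.5°) cos(6.5°)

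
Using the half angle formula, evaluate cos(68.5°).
cos(68.5°) = √((1 + cos 137°)/2) = 0.3665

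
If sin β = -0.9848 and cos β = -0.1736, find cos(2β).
cos(2β) = cos²β - sin²β = -0.9397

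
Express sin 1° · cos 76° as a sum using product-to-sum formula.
sin 1° cos 76° = (1/2)[sin(1°+76°) + sin(1°-76°)]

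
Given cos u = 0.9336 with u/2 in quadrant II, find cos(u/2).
cos(u/2) = ±√((1 + cos u)/2); negative since u/2 ∈ QII, so cos(u/2) = -0.9833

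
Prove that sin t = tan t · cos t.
RHS = (sin t/cos t) · cos t = sin t = LHS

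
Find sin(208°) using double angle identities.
sin(208°) = 2 sin 104° cos 104° = -0.4695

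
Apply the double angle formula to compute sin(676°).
sin(676°) = 2 sin 338° cos 338° = -0.6947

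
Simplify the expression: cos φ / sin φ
cos φ / sin φ = cot φ (using Quotient identity)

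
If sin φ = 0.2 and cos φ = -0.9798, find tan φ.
tan φ = sin φ / cos φ = -0.2041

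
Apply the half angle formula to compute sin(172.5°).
sin(172.5°) = √((1 - cos 345°)/2) = 0.1305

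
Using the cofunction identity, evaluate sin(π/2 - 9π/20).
sin(π/2 - 9π/20) = cos(9π/20) = 0.1564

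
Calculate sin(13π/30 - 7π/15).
sin(13π/30 - 7π/15) = sin 13π/30 cos 7π/15 - cos 13π/30 sin 7π/15 = -0.1045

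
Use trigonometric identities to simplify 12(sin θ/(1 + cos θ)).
12(sin θ/(1 + cos θ)) = 12(tan(θ/2)) (using Half angle)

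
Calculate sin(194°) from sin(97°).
sin(194°) = 2 sin 97° cos 97° = -0.2419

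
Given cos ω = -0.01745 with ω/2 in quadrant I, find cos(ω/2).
cos(ω/2) = ±√((1 + cos ω)/2); positive since ω/2 ∈ QI, so cos(ω/2) = 0.7009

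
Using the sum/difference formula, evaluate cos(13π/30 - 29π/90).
cos(13π/30 - 29π/90) = cos 13π/30 cos 29π/90 + sin 13π/30 sin 29π/90 = 0.9397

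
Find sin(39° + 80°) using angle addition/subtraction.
sin(39° + 80°) = sin 39° cos 80° + cos 39° sin 80° = 0.8746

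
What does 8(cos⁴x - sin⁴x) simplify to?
8(cos⁴x - sin⁴x) = 8(cos(2x)) (using Factoring + double angle)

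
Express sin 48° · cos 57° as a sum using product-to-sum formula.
sin 48° cos 57° = (1/2)[sin(48°+57°) + sin(48°-57°)]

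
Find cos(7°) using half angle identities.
cos(7°) = √((1 + cos 14°)/2) = 0.9925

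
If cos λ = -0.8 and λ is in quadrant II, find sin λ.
sin λ = 0.6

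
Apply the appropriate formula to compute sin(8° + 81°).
sin(8° + 81°) = sin 8° cos 81° + cos 8° sin 81° = 0.9998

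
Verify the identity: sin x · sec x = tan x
LHS = sin x · (1/cos x) = sin x/cos x = tan x = RHS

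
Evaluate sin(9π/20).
sin(9π/20) = 0.9877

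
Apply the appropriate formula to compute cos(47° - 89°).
cos(47° - 89°) = cos 47° cos 89° + sin 47° sin 89° = 0.7431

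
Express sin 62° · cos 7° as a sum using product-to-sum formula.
sin 62° cos 7° = (1/2)[sin(62°+7°) + sin(62°-7°)]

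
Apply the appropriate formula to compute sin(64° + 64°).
sin(64° + 64°) = sin 64° cos 64° + cos 64° sin 64° = 0.788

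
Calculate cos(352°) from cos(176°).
cos(352°) = 2cos²176° - 1 = 0.9903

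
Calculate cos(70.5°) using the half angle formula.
cos(70.5°) = √((1 + cos 141°)/2) = 0.3338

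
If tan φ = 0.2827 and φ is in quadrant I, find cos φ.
cos φ = 0.9623 (using tan²φ + 1 = sec²φ)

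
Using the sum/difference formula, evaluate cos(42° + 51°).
cos(42° + 51°) = cos 42° cos 51° - sin 42° sin 51° = -0.05234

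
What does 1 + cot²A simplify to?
1 + cot²A = csc²A (using Pythagorean identity)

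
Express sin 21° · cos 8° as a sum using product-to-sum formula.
sin 21° cos 8° = (1/2)[sin(21°+8°) + sin(21°-8°)]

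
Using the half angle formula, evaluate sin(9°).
sin(9°) = √((1 - cos 18°)/2) = 0.1564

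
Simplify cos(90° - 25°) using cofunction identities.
cos(90° - 25°) = sin(25°)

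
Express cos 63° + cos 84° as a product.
cos 63° + cos 84° = 2 cos(73.5°) cos(-10.5°)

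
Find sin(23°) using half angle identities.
sin(23°) = √((1 - cos 46°)/2) = 0.3907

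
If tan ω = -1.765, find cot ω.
cot ω = 1/tan ω = -0.5666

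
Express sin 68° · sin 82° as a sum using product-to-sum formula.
sin 68° sin 82° = (1/2)[cos(68°-82°) - cos(68°+82°)]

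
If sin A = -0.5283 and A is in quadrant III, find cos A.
cos A = -0.8491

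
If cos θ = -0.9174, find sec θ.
sec θ = 1/cos θ = -1.09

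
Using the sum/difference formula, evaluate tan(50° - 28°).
tan(50° - 28°) = (tan 50° - tan 28°)/(1 + tan 50° tan 28°) = 0.404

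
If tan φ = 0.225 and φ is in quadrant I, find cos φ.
cos φ = 0.9756 (using tan²φ + 1 = sec²φ)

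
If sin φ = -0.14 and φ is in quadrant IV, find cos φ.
cos φ = 0.9902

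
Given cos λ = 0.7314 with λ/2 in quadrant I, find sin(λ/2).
sin(λ/2) = ±√((1 - cos λ)/2); positive since λ/2 ∈ QI, so sin(λ/2) = 0.3665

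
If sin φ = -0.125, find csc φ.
csc φ = 1/sin φ = -8.0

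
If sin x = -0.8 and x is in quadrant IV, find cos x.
cos x = 0.6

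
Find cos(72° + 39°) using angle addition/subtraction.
cos(72° + 39°) = cos 72° cos 39° - sin 72° sin 39° = -0.3584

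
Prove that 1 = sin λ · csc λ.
RHS = sin λ · (1/sin λ) = 1 = LHS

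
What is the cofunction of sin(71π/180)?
sin(71π/180) = cos(π/2 - 71π/180) = cos(19π/180)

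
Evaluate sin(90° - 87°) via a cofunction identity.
sin(90° - 87°) = cos(87°) = 0.05234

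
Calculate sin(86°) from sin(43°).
sin(86°) = 2 sin 43° cos 43° = 0.9976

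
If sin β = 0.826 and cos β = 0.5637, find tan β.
tan β = sin β / cos β = 1.465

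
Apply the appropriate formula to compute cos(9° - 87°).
cos(9° - 87°) = cos 9° cos 87° + sin 9° sin 87° = 0.2079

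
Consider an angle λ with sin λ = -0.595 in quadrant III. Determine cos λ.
cos λ = ±√(1 - sin²λ) = -0.8037 (negative in QIII)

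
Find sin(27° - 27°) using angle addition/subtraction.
sin(27° - 27°) = sin 27° cos 27° - cos 27° sin 27° = 0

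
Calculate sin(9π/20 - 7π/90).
sin(9π/20 - 7π/90) = sin 9π/20 cos 7π/90 - cos 9π/20 sin 7π/90 = 0.9205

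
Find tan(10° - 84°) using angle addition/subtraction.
tan(10° - 84°) = (tan 10° - tan 84°)/(1 + tan 10° tan 84°) = -3.487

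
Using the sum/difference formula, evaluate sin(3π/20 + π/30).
sin(3π/20 + π/30) = sin 3π/20 cos π/30 + cos 3π/20 sin π/30 = 0.5446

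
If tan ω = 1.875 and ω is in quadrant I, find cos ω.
cos ω = 0.4706 (using tan²ω + 1 = sec²ω)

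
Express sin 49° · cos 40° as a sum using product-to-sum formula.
sin 49° cos 40° = (1/2)[sin(49°+40°) + sin(49°-40°)]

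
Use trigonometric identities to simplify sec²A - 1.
sec²A - 1 = tan²A (using Pythagorean identity)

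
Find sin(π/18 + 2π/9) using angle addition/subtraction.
sin(π/18 + 2π/9) = sin π/18 cos 2π/9 + cos π/18 sin 2π/9 = 0.766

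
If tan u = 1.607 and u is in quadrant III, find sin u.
sin u = -0.849 (using tan²u + 1 = sec²u)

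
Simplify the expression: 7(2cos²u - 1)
7(2cos²u - 1) = 7(cos(2u)) (using Double angle)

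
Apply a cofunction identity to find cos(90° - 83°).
cos(90° - 83°) = sin(83°) = 0.9925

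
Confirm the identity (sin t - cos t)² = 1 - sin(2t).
LHS = sin²t - 2 sin t cos t + cos²t = (sin²t + cos²t) - 2 sin t cos t = 1 - sin(2t) = RHS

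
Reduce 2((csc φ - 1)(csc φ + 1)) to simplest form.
2((csc φ - 1)(csc φ + 1)) = 2(cot²φ) (using Diff. of squares)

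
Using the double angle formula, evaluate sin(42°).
sin(42°) = 2 sin 21° cos 21° = 0.6691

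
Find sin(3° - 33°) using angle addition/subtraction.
sin(3° - 33°) = sin 3° cos 33° - cos 3° sin 33° = -1/2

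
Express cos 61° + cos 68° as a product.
cos 61° + cos 68° = 2 cos(64.5°) cos(-3.5°)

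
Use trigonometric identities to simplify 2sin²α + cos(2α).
2sin²α + cos(2α) = 1 (using Double angle)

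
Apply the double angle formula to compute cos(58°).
cos(58°) = cos²29° - sin²29° = 0.5299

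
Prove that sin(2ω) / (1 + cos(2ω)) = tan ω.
LHS = 2 sin ω cos ω / (2cos²ω) = sin ω/cos ω = tan ω = RHS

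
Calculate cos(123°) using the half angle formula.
cos(123°) = -√((1 + cos 246°)/2) = -0.5446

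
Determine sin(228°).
sin(228°) = -0.7431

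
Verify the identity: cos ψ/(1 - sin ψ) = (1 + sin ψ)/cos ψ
RHS = (1 + sin ψ)(1 - sin ψ) / (cos ψ(1 - sin ψ)) = (1 - sin²ψ) / (cos ψ(1 - sin ψ)) = cos²ψ / (cos ψ(1 - sin ψ)) = cos ψ/(1 - sin ψ) = LHS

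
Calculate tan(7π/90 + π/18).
tan(7π/90 + π/18) = (tan 7π/90 + tan π/18)/(1 - tan 7π/90 tan π/18) = 0.4452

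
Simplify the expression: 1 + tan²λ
1 + tan²λ = sec²λ (using Pythagorean identity)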